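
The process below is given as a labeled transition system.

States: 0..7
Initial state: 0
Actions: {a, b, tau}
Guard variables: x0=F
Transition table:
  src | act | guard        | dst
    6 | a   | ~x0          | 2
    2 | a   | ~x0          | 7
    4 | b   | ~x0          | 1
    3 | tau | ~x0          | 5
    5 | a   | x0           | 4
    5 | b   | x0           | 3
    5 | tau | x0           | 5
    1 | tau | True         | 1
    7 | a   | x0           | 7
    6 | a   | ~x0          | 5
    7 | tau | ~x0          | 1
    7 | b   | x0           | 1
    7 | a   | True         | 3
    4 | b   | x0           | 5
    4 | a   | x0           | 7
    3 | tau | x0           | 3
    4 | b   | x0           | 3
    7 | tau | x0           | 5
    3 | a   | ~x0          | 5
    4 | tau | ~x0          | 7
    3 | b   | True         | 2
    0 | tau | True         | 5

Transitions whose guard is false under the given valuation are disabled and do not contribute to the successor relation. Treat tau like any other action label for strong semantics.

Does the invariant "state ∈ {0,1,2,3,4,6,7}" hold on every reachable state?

Answer: INVARIANT VIOLATED at state 5

Analysis:
Allowed set {0,1,2,3,4,6,7}
Reachable = {0,5}
  0: ok
  5: outside
reach 5 via tau — violates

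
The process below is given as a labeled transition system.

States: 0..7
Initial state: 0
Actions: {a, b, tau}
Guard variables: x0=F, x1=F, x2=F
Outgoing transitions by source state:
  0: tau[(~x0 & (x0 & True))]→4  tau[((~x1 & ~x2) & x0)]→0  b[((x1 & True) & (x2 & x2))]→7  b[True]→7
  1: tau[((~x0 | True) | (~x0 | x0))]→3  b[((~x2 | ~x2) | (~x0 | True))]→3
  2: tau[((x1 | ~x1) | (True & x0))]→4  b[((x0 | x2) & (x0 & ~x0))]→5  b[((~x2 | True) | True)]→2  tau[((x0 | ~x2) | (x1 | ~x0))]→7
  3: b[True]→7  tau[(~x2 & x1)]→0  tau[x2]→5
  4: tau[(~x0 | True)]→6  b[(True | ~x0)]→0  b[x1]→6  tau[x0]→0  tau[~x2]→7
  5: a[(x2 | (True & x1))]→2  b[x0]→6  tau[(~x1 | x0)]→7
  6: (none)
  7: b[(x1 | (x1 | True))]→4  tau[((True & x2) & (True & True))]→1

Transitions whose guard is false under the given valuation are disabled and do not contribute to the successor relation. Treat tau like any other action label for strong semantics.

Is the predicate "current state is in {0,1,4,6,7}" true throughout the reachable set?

Answer: INVARIANT HOLDS

Working:
Safe = {0,1,4,6,7}
Reachable = {0,4,6,7}
  0: ✓
  4: ✓
  6: ✓
  7: ✓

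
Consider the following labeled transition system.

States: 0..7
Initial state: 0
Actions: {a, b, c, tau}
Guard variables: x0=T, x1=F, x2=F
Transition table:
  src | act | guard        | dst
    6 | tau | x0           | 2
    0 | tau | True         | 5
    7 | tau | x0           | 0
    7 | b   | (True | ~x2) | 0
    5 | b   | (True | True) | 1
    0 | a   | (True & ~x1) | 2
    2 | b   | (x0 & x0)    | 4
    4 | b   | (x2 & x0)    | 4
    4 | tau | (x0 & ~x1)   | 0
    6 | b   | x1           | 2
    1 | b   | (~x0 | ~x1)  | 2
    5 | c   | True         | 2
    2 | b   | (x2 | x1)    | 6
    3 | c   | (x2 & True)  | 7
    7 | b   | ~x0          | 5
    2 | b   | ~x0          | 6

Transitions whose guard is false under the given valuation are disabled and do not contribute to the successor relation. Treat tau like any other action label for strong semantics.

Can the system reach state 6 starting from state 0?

10 transition(s) survive guard evaluation.
L0 = {0}
L1 = {2,5}  total {0,2,5}
L2 = {1,4}  total {0,1,2,4,5}
Reach set: {0,1,2,4,5}

Answer: UNREACHABLE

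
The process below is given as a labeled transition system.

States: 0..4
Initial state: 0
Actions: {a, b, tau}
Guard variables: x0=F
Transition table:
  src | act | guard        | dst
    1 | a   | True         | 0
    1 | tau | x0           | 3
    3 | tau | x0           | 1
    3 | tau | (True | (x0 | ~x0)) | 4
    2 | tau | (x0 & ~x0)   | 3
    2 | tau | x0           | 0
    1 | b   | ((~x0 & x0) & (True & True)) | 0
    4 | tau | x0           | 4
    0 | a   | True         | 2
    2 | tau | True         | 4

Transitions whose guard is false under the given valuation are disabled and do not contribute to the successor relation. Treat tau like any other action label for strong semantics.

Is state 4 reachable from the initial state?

Answer: REACHABLE

Analysis:
4 transition(s) survive guard evaluation.
Layer 0: {0}
Layer 1: {2}  cumulative {0,2}
Layer 2: {4}  cumulative {0,2,4}
Reach set: {0,2,4}
witness 4: a·tau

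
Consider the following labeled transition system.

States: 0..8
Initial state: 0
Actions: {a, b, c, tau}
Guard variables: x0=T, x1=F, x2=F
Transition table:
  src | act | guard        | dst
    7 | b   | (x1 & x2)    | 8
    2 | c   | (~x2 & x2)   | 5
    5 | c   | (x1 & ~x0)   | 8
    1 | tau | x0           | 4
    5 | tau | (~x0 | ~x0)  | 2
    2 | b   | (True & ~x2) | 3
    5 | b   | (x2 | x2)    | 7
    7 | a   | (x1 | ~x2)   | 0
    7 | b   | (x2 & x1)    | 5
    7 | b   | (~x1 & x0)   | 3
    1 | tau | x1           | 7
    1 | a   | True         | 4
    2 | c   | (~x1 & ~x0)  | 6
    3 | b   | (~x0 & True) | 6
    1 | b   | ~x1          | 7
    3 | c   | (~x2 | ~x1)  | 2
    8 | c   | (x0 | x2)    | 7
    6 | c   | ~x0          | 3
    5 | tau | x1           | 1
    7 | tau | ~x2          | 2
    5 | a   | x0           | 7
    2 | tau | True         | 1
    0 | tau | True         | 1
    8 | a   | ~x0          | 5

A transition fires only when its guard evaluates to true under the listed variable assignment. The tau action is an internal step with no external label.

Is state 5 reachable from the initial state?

Answer: UNREACHABLE

Analysis:
12 transition(s) survive guard evaluation.
L0 = {0}
L1 = {1}  cumulative {0,1}
L2 = {4,7}  cumulative {0,1,4,7}
L3 = {2,3}  cumulative {0,1,2,3,4,7}
Reachable = {0,1,2,3,4,7}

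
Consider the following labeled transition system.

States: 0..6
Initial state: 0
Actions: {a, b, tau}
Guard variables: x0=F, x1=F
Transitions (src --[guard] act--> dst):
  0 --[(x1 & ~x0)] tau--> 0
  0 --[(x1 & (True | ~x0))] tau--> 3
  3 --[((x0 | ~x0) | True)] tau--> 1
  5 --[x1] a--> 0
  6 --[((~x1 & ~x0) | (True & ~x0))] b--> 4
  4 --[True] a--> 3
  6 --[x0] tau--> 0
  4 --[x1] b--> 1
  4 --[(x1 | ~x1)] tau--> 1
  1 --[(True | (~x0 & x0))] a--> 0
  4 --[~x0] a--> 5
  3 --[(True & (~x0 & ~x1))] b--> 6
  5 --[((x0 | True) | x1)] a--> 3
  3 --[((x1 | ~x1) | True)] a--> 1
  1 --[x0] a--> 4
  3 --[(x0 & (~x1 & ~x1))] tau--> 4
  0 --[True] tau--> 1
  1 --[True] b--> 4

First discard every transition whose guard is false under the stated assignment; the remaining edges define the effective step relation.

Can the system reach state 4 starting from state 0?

Answer: REACHABLE

Working:
Guard filter leaves 11 enabled edge(s).
depth 0: {0}
depth 1: {1}  total {0,1}
depth 2: {4}  total {0,1,4}
depth 3: {3,5}  total {0,1,3,4,5}
depth 4: {6}  total {0,1,3,4,5,6}
Reachable = {0,1,3,4,5,6}
Path to 4: tau·b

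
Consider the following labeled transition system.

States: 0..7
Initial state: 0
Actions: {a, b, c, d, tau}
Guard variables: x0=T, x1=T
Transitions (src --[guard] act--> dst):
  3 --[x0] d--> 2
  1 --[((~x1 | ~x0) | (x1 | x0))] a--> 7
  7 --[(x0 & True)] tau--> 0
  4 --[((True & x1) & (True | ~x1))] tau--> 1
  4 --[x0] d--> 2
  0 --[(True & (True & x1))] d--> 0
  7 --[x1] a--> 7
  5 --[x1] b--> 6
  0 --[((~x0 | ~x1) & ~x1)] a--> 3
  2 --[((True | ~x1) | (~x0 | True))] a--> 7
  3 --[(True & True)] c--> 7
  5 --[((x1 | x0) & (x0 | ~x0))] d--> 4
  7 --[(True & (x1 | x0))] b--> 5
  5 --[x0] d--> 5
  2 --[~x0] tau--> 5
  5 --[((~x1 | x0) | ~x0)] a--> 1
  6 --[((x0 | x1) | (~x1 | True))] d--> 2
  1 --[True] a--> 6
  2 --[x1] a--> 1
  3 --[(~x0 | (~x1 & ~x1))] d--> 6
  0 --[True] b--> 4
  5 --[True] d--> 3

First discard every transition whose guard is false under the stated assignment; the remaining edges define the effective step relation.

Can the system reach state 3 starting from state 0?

19 transition(s) survive guard evaluation.
L0 = {0}
L1 = {4}  cumulative {0,4}
L2 = {1,2}  cumulative {0,1,2,4}
L3 = {6,7}  cumulative {0,1,2,4,6,7}
L4 = {5}  cumulative {0,1,2,4,5,6,7}
L5 = {3}  cumulative {0,1,2,3,4,5,6,7}
Reach set: {0,1,2,3,4,5,6,7}
trace reaching 3: b·tau·a·b·d

Answer: REACHABLE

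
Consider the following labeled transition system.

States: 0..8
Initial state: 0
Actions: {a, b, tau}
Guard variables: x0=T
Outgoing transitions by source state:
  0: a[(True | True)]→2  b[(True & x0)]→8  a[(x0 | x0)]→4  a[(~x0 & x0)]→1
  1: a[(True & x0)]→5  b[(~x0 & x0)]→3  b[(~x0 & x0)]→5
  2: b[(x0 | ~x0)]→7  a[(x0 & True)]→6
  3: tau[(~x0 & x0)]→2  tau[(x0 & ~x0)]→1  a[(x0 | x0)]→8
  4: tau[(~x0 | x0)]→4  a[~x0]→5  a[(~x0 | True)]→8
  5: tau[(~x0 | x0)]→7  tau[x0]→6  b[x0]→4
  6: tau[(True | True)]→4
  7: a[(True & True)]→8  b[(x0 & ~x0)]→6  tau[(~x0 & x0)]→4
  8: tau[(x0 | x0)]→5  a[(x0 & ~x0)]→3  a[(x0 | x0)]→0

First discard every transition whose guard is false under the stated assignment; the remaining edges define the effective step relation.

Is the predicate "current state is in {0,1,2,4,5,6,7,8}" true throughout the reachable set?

Safe = {0,1,2,4,5,6,7,8}
Reach set: {0,2,4,5,6,7,8}
  0: ✓
  2: ✓
  4: ✓
  5: ✓
  6: ✓
  7: ✓
  8: ✓

Answer: INVARIANT HOLDS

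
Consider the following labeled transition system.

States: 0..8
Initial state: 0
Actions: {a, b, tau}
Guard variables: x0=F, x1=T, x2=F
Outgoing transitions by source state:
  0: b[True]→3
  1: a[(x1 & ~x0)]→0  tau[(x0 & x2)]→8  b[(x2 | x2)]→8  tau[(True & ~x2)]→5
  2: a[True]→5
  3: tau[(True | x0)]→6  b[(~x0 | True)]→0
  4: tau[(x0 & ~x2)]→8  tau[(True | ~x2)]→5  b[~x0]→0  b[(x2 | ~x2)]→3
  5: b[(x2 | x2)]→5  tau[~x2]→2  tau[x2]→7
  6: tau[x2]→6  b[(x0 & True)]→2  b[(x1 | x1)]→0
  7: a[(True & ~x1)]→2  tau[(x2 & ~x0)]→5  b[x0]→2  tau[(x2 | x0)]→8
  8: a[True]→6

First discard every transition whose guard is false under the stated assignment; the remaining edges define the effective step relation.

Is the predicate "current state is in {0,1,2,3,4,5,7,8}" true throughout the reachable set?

Answer: INVARIANT VIOLATED at state 6

Working:
Safe = {0,1,2,3,4,5,7,8}
Reachable = {0,3,6}
  0: safe
  3: safe
  6: outside
reach 6 via b·tau — violates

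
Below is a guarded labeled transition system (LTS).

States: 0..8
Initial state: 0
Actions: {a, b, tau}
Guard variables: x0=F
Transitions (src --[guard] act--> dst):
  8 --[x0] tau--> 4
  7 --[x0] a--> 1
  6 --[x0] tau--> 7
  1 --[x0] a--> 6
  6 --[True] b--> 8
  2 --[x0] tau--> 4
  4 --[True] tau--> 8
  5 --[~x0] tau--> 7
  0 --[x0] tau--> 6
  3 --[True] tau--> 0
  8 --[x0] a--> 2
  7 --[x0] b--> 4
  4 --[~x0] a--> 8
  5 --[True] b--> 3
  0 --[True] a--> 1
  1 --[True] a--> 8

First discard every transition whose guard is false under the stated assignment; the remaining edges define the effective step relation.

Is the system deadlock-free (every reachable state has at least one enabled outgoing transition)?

Answer: DEADLOCK at state 8

Analysis:
R = {0,1,8}
  0: a→1  [1 exit(s)]
  1: a→8  [1 exit(s)]
  8: ∅  [no exit]
trace reaching 8: a·a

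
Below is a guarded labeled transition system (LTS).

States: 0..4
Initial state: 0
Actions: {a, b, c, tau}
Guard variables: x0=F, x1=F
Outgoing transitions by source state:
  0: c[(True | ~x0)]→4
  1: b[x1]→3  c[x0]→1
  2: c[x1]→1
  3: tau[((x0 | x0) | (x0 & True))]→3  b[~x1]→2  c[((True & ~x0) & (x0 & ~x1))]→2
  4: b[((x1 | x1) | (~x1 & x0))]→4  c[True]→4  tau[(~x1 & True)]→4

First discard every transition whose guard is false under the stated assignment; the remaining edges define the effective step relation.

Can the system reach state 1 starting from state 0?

Answer: UNREACHABLE

Analysis:
After dropping false guards: 4 live edges.
L0 = {0}
L1 = {4}  total {0,4}
Reachable = {0,4}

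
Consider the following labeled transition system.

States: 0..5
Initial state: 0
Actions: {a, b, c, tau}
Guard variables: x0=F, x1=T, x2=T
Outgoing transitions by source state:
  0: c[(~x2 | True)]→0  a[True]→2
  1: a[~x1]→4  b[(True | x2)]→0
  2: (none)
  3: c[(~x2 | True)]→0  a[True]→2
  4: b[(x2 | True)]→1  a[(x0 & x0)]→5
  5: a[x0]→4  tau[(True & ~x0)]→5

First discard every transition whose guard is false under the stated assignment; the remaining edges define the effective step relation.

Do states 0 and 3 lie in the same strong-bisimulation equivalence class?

Bisimulation quotient by refinement:
  round 0: {{0,1,2,3,4,5}}
  round 1: {{0,3},{1,4},{2},{5}}
  round 2: {{0,3},{1},{2},{4},{5}}
5 equivalence class(es) (converged in 3)
[0]={0,3}  [3]={0,3}

Answer: BISIMILAR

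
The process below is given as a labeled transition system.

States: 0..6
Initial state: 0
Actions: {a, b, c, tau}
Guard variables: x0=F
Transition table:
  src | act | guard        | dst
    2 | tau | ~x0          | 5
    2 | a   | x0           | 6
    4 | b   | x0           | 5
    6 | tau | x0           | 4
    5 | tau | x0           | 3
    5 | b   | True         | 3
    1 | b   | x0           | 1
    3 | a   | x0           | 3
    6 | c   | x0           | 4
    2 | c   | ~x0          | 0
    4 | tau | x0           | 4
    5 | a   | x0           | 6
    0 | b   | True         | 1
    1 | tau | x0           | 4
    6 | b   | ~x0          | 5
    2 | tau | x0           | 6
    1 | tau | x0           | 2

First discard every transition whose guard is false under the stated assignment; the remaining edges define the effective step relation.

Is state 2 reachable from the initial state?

Guard filter leaves 5 enabled edge(s).
depth 0: {0}
depth 1: {1}  cumulative {0,1}
Reachable = {0,1}

Answer: UNREACHABLE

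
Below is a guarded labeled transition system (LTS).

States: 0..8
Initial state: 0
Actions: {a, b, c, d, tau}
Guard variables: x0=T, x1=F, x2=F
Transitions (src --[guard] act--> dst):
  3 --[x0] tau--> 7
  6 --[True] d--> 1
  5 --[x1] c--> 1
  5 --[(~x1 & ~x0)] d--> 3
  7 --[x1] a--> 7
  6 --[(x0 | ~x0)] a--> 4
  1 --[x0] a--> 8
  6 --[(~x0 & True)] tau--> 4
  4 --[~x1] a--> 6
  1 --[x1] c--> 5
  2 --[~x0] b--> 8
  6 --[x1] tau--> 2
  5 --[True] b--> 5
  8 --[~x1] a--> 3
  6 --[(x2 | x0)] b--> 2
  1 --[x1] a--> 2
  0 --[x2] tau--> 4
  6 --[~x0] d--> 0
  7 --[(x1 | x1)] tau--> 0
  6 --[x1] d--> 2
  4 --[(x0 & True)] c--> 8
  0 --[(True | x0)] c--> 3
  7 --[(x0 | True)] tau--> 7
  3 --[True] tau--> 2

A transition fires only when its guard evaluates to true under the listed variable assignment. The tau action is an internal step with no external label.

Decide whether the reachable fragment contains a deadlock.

Reach set: {0,2,3,7}
  0: c→3  [1 exit(s)]
  2: ∅  [no exit]
  3: tau→2  tau→7  [2 exit(s)]
  7: tau→7  [1 exit(s)]
witness 2: c·tau

Answer: DEADLOCK at state 2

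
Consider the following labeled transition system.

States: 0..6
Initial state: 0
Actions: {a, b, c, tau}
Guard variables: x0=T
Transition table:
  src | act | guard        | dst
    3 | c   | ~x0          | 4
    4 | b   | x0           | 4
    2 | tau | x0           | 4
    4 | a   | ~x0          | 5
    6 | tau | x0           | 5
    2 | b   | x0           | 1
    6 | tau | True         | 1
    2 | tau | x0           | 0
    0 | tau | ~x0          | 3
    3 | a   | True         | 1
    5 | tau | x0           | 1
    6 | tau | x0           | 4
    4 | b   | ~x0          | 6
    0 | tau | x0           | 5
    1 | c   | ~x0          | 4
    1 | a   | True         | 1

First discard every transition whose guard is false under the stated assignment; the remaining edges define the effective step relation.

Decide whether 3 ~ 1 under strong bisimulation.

Answer: BISIMILAR

Trace:
Refine partition for ~:
  round 0: {{0,1,2,3,4,5,6}}
  round 1: {{0,5,6},{1,3},{2},{4}}
  round 2: {{0},{1,3},{2},{4},{5},{6}}
stable after 3 split(s): 6 block(s)
class of 3: {1,3}; class of 1: {1,3}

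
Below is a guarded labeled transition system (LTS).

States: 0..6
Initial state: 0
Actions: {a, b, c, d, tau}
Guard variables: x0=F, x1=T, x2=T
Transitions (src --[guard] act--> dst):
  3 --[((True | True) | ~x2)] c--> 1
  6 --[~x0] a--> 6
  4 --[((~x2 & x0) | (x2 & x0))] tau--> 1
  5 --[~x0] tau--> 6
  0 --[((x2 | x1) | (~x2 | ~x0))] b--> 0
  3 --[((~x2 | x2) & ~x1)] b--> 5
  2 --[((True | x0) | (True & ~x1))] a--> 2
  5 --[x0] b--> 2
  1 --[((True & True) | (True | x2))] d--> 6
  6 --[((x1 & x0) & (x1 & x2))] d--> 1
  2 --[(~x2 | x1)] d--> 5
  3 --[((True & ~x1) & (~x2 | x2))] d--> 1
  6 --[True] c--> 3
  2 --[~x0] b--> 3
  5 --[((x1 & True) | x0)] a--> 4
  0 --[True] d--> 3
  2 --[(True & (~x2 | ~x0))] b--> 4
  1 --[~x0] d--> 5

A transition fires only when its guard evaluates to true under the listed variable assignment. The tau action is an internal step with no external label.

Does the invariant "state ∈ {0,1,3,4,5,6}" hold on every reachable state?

Answer: INVARIANT HOLDS

Trace:
Safe = {0,1,3,4,5,6}
Reachable = {0,1,3,4,5,6}
  0: ✓
  1: ✓
  3: ✓
  4: ✓
  5: ✓
  6: ✓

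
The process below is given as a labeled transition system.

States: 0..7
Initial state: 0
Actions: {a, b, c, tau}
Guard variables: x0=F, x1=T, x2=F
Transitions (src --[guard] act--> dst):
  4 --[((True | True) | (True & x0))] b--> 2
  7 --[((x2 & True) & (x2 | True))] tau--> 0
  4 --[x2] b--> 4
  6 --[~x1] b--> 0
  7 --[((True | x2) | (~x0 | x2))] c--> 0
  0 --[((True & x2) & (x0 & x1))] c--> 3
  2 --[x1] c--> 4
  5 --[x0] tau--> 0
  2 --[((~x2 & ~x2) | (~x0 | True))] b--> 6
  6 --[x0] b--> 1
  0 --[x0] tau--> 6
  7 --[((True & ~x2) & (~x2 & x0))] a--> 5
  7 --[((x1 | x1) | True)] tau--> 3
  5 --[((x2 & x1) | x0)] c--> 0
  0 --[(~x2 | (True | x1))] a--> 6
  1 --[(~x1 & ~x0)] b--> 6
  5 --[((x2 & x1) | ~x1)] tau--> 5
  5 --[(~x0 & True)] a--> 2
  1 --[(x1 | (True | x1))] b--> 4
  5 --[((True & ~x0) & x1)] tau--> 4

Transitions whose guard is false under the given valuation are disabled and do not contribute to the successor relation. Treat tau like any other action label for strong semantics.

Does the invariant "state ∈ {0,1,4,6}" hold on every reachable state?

Answer: INVARIANT HOLDS

Trace:
Safe = {0,1,4,6}
Reach set: {0,6}
  0: ok
  6: ok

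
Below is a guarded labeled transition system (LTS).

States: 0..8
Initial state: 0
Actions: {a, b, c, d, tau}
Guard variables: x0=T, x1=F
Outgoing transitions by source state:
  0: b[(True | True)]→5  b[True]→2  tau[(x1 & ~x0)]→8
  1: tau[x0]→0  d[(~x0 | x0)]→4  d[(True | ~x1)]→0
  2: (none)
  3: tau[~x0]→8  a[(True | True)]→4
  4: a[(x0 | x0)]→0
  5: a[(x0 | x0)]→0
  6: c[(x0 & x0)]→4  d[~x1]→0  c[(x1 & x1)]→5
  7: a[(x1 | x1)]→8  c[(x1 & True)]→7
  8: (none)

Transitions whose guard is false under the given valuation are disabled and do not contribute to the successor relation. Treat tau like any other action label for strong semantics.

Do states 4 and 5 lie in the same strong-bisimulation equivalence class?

Answer: BISIMILAR

Working:
Bisimulation quotient by refinement:
  round 0: {{0,1,2,3,4,5,6,7,8}}
  round 1: {{0},{1},{2,7,8},{3,4,5},{6}}
  round 2: {{0},{1},{2,7,8},{3},{4,5},{6}}
stable after 3 split(s): 6 block(s)
4∈{4,5}, 5∈{4,5}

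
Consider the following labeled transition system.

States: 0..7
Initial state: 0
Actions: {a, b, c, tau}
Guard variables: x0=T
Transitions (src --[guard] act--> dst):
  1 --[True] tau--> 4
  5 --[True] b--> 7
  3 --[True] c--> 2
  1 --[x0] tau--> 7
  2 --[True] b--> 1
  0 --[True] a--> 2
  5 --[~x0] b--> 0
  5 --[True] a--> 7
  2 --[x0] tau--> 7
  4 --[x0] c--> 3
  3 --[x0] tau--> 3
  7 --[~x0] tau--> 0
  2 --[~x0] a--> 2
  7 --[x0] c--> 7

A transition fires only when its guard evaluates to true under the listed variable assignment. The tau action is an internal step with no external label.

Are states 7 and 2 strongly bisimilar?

Answer: NOT BISIMILAR

Analysis:
Refine partition for ~:
  P[0] = {{0,1,2,3,4,5,6,7}}
  P[1] = {{0},{1},{2},{3},{4,7},{5},{6}}
  P[2] = {{0},{1},{2},{3},{4},{5},{6},{7}}
Fixed point at round 3; 8 class(es).
7∈{7}, 2∈{2}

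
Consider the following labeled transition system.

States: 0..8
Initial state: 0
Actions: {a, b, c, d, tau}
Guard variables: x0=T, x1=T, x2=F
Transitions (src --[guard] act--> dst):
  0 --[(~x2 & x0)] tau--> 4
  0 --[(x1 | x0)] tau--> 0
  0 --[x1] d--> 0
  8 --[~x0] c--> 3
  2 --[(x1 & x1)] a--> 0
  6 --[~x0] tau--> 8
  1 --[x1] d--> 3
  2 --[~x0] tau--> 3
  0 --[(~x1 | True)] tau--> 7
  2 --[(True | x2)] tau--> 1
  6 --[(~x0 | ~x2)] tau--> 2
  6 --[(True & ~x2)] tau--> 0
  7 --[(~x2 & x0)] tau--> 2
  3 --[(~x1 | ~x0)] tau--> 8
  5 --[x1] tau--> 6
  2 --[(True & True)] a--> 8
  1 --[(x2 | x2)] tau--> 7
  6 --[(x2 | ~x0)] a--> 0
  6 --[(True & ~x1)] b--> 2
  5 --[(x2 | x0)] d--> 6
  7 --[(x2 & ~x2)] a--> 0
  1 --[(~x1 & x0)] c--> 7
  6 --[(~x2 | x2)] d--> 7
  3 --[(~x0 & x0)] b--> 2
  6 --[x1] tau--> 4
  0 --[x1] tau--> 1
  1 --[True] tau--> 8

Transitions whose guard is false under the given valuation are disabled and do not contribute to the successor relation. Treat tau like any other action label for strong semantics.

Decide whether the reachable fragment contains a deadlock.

R = {0,1,2,3,4,7,8}
  0: d→0  tau→0  tau→1  tau→4  tau→7  [deg 5]
  1: d→3  tau→8  [deg 2]
  2: a→0  a→8  tau→1  [deg 3]
  3: ∅  [STUCK]
  4: ∅  [STUCK]
  7: tau→2  [deg 1]
  8: ∅  [STUCK]
trace reaching 3: tau·d

Answer: DEADLOCK at state 3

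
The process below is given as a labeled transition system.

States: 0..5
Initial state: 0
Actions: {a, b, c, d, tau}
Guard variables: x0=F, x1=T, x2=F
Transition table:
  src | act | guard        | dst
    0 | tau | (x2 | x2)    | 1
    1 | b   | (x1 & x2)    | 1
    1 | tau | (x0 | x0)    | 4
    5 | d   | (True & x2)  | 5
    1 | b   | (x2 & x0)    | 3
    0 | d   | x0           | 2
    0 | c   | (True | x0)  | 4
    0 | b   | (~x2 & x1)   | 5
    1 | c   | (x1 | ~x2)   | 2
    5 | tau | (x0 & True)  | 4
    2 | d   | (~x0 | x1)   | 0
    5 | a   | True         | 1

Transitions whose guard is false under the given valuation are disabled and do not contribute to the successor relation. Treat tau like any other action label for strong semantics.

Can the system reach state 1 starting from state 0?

5 transition(s) survive guard evaluation.
L0 = {0}
L1 = {4,5}  total {0,4,5}
L2 = {1}  total {0,1,4,5}
L3 = {2}  total {0,1,2,4,5}
Reachable = {0,1,2,4,5}
Path to 1: b·a

Answer: REACHABLE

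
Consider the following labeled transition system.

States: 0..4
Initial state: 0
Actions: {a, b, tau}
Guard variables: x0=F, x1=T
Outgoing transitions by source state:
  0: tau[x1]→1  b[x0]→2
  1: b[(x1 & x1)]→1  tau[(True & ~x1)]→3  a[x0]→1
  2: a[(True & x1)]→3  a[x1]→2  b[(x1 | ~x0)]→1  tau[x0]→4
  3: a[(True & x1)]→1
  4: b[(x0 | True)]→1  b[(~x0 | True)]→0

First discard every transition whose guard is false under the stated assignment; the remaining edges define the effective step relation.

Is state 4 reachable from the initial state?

Answer: UNREACHABLE

Analysis:
Guard filter leaves 8 enabled edge(s).
L0 = {0}
L1 = {1}  now seen {0,1}
R = {0,1}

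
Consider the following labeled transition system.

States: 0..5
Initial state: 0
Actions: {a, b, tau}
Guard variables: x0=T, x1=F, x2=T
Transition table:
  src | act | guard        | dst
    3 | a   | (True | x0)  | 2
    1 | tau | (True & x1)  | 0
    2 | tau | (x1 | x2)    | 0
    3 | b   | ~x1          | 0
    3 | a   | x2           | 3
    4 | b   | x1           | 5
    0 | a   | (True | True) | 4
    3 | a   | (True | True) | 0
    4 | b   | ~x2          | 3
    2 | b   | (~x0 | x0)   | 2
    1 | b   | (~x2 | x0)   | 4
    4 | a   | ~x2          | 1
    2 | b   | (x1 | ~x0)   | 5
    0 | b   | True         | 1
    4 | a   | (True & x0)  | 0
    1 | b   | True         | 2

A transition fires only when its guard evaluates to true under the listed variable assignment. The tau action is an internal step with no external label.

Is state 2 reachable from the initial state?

After dropping false guards: 11 live edges.
Layer 0: {0}
Layer 1: {1,4}  cumulative {0,1,4}
Layer 2: {2}  cumulative {0,1,2,4}
R = {0,1,2,4}
trace reaching 2: b·b

Answer: REACHABLE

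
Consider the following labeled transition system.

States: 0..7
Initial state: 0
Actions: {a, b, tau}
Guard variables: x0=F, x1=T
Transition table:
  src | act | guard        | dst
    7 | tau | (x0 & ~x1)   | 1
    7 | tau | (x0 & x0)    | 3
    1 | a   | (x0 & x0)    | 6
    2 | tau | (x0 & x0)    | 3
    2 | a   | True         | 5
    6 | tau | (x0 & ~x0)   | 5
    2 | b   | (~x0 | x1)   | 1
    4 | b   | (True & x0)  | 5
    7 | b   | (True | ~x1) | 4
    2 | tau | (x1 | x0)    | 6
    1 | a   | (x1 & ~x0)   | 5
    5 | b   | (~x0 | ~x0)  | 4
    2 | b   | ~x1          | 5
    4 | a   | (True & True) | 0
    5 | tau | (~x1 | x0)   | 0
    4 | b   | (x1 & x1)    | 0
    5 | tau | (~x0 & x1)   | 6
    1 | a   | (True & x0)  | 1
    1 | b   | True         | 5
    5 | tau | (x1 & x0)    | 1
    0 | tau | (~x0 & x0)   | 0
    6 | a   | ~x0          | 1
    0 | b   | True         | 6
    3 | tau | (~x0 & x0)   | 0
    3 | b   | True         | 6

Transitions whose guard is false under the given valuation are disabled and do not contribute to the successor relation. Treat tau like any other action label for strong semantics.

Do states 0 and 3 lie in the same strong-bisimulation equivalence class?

Bisimulation quotient by refinement:
  π0 = {{0,1,2,3,4,5,6,7}}
  π1 = {{0,3,7},{1,4},{2},{5},{6}}
  π2 = {{0,3},{1},{2},{4},{5},{6},{7}}
Fixed point at round 3; 7 class(es).
0∈{0,3}, 3∈{0,3}

Answer: BISIMILAR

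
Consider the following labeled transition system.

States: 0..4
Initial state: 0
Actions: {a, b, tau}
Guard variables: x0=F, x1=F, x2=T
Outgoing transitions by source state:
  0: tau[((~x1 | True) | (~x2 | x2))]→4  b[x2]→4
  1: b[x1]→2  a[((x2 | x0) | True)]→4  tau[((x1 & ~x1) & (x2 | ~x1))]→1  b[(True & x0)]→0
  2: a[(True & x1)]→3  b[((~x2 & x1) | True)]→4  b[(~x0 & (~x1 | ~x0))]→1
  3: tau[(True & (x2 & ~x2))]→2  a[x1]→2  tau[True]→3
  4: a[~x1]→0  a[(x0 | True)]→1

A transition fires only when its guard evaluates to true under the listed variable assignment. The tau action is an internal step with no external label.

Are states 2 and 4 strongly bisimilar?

Compute ~ classes (split until stable):
  P[0] = {{0,1,2,3,4}}
  P[1] = {{0},{1,4},{2},{3}}
  P[2] = {{0},{1},{2},{3},{4}}
stable after 3 split(s): 5 block(s)
class of 2: {2}; class of 4: {4}

Answer: NOT BISIMILAR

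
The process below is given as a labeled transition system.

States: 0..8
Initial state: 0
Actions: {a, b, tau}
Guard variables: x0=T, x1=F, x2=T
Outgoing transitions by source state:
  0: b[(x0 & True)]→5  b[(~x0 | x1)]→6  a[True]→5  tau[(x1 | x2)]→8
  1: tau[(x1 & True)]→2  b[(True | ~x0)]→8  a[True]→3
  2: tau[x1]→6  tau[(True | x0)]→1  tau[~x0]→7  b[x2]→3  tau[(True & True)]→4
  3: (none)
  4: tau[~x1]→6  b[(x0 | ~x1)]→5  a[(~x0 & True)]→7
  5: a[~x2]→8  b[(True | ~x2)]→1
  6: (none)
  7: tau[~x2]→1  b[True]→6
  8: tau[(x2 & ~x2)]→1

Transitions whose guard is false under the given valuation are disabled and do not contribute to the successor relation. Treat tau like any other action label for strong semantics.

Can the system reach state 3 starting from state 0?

12 transition(s) survive guard evaluation.
depth 0: {0}
depth 1: {5,8}  cumulative {0,5,8}
depth 2: {1}  cumulative {0,1,5,8}
depth 3: {3}  cumulative {0,1,3,5,8}
Reachable = {0,1,3,5,8}
trace reaching 3: b·b·a

Answer: REACHABLE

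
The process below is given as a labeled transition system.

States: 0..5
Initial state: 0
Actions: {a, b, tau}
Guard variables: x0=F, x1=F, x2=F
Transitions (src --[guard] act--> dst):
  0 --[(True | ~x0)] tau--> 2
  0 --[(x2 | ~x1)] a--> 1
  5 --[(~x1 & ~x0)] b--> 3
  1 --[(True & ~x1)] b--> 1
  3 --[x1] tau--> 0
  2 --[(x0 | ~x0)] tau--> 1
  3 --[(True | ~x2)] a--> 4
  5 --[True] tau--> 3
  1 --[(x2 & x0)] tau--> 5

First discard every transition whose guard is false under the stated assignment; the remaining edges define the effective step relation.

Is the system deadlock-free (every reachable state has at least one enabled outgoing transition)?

Answer: DEADLOCK-FREE

Trace:
Reach set: {0,1,2}
  0: a→1  tau→2  [2 out]
  1: b→1  [1 out]
  2: tau→1  [1 out]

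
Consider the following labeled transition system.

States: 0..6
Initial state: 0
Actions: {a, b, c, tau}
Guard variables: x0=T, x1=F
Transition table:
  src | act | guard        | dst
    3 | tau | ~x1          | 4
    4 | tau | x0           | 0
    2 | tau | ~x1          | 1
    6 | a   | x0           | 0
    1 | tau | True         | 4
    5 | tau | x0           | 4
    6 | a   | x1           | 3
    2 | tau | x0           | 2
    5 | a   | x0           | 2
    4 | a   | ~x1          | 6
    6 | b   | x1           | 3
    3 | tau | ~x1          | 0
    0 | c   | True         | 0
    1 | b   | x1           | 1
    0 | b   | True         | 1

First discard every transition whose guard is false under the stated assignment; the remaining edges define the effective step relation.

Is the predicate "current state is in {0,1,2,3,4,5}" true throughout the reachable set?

Answer: INVARIANT VIOLATED at state 6

Analysis:
Safe = {0,1,2,3,4,5}
Reach set: {0,1,4,6}
  0: safe
  1: safe
  4: safe
  6: VIOLATES
counterexample path to 6: b·tau·a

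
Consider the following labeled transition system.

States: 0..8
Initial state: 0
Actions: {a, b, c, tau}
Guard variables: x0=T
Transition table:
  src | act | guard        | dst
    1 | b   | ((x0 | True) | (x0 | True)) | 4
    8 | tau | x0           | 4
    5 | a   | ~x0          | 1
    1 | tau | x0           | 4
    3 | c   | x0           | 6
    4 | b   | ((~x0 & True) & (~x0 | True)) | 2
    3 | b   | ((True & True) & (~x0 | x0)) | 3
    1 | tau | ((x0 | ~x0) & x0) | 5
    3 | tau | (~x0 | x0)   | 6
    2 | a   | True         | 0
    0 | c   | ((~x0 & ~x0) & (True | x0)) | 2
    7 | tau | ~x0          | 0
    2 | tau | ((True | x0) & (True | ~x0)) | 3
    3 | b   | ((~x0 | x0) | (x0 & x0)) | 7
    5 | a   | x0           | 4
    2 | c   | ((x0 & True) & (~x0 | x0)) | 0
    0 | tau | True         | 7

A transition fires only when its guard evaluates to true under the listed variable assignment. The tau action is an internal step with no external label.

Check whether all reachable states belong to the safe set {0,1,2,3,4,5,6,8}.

Answer: INVARIANT VIOLATED at state 7

Trace:
Inv-set: {0,1,2,3,4,5,6,8}
Reachable = {0,7}
  0: ✓
  7: outside
counterexample path to 7: tau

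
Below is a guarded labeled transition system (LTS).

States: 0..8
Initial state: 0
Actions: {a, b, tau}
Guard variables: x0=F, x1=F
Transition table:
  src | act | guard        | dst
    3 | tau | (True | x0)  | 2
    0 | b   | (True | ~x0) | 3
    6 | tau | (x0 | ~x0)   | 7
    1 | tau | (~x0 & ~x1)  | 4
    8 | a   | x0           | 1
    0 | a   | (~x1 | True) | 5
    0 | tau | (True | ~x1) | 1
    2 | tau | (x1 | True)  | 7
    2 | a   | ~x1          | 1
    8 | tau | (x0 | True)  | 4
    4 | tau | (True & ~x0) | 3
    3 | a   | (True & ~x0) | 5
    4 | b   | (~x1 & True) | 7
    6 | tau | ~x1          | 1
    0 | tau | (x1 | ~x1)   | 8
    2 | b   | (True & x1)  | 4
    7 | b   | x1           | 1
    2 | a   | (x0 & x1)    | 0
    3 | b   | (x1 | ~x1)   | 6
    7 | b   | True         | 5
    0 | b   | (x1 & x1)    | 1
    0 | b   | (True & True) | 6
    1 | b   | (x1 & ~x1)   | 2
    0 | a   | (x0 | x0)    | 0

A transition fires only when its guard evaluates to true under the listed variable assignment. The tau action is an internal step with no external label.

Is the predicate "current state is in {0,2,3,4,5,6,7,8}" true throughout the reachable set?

Answer: INVARIANT VIOLATED at state 1

Analysis:
Inv-set: {0,2,3,4,5,6,7,8}
Reach set: {0,1,2,3,4,5,6,7,8}
  0: ok
  1: VIOLATES
  2: ok
  3: ok
  4: ok
  5: ok
  6: ok
  7: ok
  8: ok
counterexample path to 1: tau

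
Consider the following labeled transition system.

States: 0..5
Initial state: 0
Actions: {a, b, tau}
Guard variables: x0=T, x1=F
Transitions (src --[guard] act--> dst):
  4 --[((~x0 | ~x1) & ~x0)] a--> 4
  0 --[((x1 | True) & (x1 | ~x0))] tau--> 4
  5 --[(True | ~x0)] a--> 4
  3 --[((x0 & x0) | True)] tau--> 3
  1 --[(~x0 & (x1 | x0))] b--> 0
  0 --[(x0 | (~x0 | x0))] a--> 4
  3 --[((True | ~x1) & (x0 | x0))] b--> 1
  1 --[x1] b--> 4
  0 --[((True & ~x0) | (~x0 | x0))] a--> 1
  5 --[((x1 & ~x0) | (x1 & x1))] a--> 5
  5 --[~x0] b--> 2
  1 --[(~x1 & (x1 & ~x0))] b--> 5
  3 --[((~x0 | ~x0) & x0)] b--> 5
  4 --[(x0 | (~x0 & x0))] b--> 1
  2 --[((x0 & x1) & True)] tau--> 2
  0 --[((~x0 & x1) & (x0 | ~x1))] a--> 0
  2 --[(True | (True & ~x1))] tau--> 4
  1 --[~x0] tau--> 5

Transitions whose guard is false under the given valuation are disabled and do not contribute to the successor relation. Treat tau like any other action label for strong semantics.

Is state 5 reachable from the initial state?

Answer: UNREACHABLE

Trace:
After dropping false guards: 7 live edges.
depth 0: {0}
depth 1: {1,4}  total {0,1,4}
Reachable = {0,1,4}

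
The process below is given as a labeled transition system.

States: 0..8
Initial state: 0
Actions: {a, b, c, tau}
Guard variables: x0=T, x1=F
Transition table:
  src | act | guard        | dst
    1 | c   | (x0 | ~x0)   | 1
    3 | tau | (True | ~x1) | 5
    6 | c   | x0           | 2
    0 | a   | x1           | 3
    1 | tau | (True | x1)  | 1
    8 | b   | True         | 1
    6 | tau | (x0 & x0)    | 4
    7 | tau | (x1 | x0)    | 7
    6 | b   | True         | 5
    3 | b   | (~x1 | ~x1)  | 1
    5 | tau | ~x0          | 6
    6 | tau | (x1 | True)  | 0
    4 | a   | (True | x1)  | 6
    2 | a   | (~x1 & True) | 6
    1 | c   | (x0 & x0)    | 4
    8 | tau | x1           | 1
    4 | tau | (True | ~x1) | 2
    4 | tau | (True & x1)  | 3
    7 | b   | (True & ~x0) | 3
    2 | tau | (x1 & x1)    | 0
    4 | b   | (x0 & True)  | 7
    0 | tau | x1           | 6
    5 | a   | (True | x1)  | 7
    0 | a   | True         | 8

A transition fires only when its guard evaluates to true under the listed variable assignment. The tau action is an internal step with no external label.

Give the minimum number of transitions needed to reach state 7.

Answer: 4

Working:
BFS to 7:
  L0 = {0}
  L1 = {8}
  L2 = {1}
  L3 = {4}
  L4 = {2,6,7}
7 enters at depth 4; path a·b·c·b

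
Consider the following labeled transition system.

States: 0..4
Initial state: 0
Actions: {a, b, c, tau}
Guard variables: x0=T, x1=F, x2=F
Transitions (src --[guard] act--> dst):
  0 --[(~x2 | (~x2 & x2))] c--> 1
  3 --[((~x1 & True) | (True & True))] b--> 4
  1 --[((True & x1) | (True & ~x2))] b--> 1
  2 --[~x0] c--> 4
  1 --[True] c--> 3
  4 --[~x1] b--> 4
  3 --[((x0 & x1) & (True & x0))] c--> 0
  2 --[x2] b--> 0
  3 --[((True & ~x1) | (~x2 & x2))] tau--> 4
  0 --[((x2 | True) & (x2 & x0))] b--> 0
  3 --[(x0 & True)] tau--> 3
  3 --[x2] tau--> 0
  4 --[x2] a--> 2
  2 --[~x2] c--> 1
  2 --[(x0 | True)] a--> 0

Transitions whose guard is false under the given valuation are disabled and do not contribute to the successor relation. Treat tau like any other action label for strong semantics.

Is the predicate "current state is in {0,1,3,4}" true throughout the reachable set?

Allowed set {0,1,3,4}
R = {0,1,3,4}
  0: safe
  1: safe
  3: safe
  4: safe

Answer: INVARIANT HOLDS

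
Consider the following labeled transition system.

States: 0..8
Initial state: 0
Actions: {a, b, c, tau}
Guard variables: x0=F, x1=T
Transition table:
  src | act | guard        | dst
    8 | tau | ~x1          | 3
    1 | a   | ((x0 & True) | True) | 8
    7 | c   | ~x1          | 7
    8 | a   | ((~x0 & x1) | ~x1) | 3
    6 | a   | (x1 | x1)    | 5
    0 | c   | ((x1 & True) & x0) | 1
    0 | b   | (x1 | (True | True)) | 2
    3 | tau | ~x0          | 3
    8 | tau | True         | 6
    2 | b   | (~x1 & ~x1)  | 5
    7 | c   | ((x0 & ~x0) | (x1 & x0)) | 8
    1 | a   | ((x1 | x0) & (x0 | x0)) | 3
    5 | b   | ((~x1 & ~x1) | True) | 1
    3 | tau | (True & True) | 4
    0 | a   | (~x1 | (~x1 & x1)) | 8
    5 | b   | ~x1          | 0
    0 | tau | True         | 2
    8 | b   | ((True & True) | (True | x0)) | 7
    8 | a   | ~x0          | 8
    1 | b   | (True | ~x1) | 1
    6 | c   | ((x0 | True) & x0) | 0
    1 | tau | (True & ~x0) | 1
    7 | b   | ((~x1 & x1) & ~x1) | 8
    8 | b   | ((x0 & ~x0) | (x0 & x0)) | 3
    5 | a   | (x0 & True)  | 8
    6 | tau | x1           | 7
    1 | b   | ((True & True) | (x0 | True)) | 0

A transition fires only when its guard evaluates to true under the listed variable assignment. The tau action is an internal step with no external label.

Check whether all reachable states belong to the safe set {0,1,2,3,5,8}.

Safe = {0,1,2,3,5,8}
Reach set: {0,2}
  0: safe
  2: safe

Answer: INVARIANT HOLDS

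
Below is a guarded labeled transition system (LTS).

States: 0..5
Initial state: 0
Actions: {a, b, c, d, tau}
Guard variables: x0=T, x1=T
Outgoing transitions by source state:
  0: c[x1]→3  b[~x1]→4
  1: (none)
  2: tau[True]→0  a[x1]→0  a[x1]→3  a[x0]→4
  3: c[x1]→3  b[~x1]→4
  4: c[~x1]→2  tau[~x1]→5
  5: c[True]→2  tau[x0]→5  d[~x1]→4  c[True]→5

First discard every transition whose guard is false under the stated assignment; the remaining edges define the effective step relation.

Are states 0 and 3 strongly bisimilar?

Compute ~ classes (split until stable):
  round 0: {{0,1,2,3,4,5}}
  round 1: {{0,3},{1,4},{2},{5}}
Fixed point at round 2; 4 class(es).
class of 0: {0,3}; class of 3: {0,3}

Answer: BISIMILAR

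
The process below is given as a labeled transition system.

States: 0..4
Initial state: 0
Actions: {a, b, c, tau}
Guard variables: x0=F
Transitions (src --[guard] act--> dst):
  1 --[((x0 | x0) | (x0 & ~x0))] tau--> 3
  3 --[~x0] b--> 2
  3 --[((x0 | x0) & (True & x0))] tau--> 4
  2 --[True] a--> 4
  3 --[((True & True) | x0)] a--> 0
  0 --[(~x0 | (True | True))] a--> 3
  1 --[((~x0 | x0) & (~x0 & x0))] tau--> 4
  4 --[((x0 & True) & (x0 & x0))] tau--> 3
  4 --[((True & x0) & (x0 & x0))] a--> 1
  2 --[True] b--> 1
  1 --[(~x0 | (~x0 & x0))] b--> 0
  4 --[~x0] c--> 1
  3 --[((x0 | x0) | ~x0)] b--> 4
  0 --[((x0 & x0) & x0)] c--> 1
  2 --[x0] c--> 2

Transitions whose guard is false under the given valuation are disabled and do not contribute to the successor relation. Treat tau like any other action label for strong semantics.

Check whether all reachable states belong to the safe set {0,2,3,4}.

Answer: INVARIANT VIOLATED at state 1

Trace:
Allowed set {0,2,3,4}
R = {0,1,2,3,4}
  0: safe
  1: VIOLATES
  2: safe
  3: safe
  4: safe
counterexample path to 1: a·b·b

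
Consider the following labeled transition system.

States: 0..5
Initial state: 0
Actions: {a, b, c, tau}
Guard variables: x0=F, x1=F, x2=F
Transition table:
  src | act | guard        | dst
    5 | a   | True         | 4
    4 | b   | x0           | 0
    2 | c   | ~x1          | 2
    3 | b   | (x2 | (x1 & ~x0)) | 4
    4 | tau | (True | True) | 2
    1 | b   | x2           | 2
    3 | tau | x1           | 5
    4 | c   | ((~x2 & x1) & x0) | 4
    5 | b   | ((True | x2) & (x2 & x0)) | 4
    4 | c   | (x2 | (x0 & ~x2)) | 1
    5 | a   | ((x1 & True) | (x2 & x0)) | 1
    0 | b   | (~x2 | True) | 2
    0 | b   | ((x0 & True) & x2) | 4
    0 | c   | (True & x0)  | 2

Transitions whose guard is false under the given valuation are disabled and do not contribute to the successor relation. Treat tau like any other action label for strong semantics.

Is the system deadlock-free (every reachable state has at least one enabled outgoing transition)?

Reach set: {0,2}
  0: b→2  [1 out]
  2: c→2  [1 out]

Answer: DEADLOCK-FREE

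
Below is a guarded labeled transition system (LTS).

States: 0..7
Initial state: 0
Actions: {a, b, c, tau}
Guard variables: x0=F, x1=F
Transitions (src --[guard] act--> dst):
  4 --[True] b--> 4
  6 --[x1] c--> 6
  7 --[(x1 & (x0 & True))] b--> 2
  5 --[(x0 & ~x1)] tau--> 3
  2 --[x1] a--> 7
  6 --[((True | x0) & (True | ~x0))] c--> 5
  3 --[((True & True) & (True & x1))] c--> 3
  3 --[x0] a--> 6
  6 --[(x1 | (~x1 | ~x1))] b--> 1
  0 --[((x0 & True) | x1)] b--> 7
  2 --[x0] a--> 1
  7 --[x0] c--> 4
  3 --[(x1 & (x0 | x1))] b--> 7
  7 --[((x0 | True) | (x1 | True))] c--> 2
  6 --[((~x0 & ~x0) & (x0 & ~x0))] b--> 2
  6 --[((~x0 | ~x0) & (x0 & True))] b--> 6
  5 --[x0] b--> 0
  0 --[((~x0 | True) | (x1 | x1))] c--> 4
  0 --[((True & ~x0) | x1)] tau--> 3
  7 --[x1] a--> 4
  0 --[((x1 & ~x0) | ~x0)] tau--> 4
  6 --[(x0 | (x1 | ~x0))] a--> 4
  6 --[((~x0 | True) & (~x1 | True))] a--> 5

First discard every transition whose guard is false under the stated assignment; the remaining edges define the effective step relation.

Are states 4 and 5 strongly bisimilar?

Answer: NOT BISIMILAR

Analysis:
Bisimulation quotient by refinement:
  round 0: {{0,1,2,3,4,5,6,7}}
  round 1: {{0},{1,2,3,5},{4},{6},{7}}
5 equivalence class(es) (converged in 2)
4∈{4}, 5∈{1,2,3,5}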